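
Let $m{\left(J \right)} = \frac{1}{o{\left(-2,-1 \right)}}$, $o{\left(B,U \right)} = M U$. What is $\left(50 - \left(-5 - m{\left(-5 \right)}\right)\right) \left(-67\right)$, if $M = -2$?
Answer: $- \frac{7437}{2} \approx -3718.5$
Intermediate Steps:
$o{\left(B,U \right)} = - 2 U$
$m{\left(J \right)} = \frac{1}{2}$ ($m{\left(J \right)} = \frac{1}{\left(-2\right) \left(-1\right)} = \frac{1}{2}$)
$\left(50 - \left(-5 - m{\left(-5 \right)}\right)\right) \left(-67\right) = \left(50 + \left(\left(\frac{1}{2} + 46\right) - 41\right)\right) \left(-67\right) = \left(50 + \left(\frac{93}{2} - 41\right)\right) \left(-67\right) = \left(50 + \frac{11}{2}\right) \left(-67\right) = \frac{111}{2} \left(-67\right) = - \frac{7437}{2}$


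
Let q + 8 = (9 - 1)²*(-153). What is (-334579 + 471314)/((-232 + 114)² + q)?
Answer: 136735/4124 ≈ 33.156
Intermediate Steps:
q = -9800 (q = -8 + (9 - 1)²*(-153) = -8 + 8²*(-153) = -8 + 64*(-153) = -8 - 9792 = -9800)
(-334579 + 471314)/((-232 + 114)² + q) = (-334579 + 471314)/((-232 + 114)² - 9800) = 136735/((-118)² - 9800) = 136735/(13924 - 9800) = 136735/4124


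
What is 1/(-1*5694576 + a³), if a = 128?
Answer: -1/3597424 ≈ -2.7798e-7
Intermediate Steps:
1/(-1*5694576 + a³) = 1/(-1*5694576 + 128³) = 1/(-5694576 + 2097152) = 1/(-3597424) = -1/3597424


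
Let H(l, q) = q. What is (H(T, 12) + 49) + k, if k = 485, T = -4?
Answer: 546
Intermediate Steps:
(H(T, 12) + 49) + k = (12 + 49) + 485 = 61 + 485 = 546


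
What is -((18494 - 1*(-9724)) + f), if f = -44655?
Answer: 16437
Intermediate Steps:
-((18494 - 1*(-9724)) + f) = -((18494 - 1*(-9724)) - 44655) = -((18494 + 9724) - 44655) = -(28218 - 44655) = -1*(-16437) = 16437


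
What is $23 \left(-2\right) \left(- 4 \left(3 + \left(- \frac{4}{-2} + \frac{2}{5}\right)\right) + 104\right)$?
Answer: $- \frac{18952}{5} \approx -3790.4$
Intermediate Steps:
$23 \left(-2\right) \left(- 4 \left(3 + \left(- \frac{4}{-2} + \frac{2}{5}\right)\right) + 104\right) = - 46 \left(- 4 \left(3 + \left(\left(-4\right) \left(- \frac{1}{2}\right) + 2 \cdot \frac{1}{5}\right)\right) + 104\right) = - 46 \left(- 4 \left(3 + \left(2 + \frac{2}{5}\right)\right) + 104\right) = - 46 \left(- 4 \left(3 + \frac{12}{5}\right) + 104\right) = - 46 \left(\left(-4\right) \frac{27}{5} + 104\right) = - 46 \left(- \frac{108}{5} + 104\right) = \left(-46\right) \frac{412}{5} = - \frac{18952}{5}$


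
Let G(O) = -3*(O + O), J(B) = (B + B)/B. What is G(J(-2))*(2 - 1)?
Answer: -12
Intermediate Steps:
J(B) = 2 (J(B) = (2*B)/B = 2)
G(O) = -6*O
G(J(-2))*(2 - 1) = (-6*2)*(2 - 1) = -12*1 = -12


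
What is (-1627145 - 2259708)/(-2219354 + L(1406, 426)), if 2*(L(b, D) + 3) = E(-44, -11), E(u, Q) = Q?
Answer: 7773706/4438725 ≈ 1.7513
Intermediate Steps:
L(b, D) = -17/2 (L(b, D) = -3 + (½)*(-11) = -3 - 11/2 = -17/2)
(-1627145 - 2259708)/(-2219354 + L(1406, 426)) = (-1627145 - 2259708)/(-2219354 - 17/2) = -3886853/(-4438725/2) = -3886853*(-2/4438725) = 7773706/4438725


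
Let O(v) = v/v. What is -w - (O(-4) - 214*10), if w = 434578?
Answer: -432439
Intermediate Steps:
O(v) = 1
-w - (O(-4) - 214*10) = -1*434578 - (1 - 214*10) = -434578 - (1 - 2140) = -434578 - 1*(-2139) = -434578 + 2139 = -432439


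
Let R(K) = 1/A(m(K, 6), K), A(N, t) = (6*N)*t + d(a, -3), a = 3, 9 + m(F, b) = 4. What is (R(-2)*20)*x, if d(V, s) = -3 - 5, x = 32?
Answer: 160/13 ≈ 12.308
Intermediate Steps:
m(F, b) = -5 (m(F, b) = -9 + 4 = -5)
d(V, s) = -8
A(N, t) = -8 + 6*N*t (A(N, t) = (6*N)*t - 8 = 6*N*t - 8 = -8 + 6*N*t)
R(K) = 1/(-8 - 30*K) (R(K) = 1/(-8 + 6*(-5)*K) = 1/(-8 - 30*K))
(R(-2)*20)*x = (-1/(8 + 30*(-2))*20)*32 = (-1/(8 - 60)*20)*32 = (-1/(-52)*20)*32 = (-1*(-1/52)*20)*32 = ((1/52)*20)*32 = (5/13)*32 = 160/13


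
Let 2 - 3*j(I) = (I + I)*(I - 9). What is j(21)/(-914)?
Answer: 251/1371 ≈ 0.18308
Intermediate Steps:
j(I) = ⅔ - 2*I*(-9 + I)/3 (j(I) = ⅔ - (I + I)*(I - 9)/3 = ⅔ - 2*I*(-9 + I)/3)
j(21)/(-914) = (⅔ + 6*21 - ⅔*21²)/(-914) = (⅔ + 126 - ⅔*441)*(-1/914) = (⅔ + 126 - 294)*(-1/914) = -502/3*(-1/914) = 251/1371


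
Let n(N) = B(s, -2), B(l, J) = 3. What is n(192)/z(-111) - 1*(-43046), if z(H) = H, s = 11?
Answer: 1592701/37 ≈ 43046.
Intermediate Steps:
n(N) = 3
n(192)/z(-111) - 1*(-43046) = 3/(-111) - 1*(-43046) = 3*(-1/111) + 43046 = -1/37 + 43046 = 1592701/37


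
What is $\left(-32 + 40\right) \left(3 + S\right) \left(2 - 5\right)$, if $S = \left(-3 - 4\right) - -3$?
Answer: $24$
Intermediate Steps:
$S = -4$ ($S = -7 + 3 = -4$)
$\left(-32 + 40\right) \left(3 + S\right) \left(2 - 5\right) = \left(-32 + 40\right) \left(3 - 4\right) \left(2 - 5\right) = 8 \left(- (2 - 5)\right) = 8 \left(\left(-1\right) \left(-3\right)\right) = 8 \cdot 3 = 24$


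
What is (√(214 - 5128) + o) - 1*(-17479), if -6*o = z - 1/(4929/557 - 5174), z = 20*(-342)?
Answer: 321399948589/17261934 + 3*I*√546 ≈ 18619.0 + 70.1*I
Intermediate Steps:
z = -6840
o = 19678604203/17261934 (o = -(-6840 - 1/(4929/557 - 5174))/6 = -(-6840 - 1/(-2876989/557))/6 = -(-6840 - 1*(-557/2876989))/6 = -(-6840 + 557/2876989)/6 = -⅙*(-19678604203/2876989) = 19678604203/17261934 ≈ 1140.0)
(√(214 - 5128) + o) - 1*(-17479) = (√(214 - 5128) + 19678604203/17261934) - 1*(-17479) = (√(-4914) + 19678604203/17261934) + 17479 = (3*I*√546 + 19678604203/17261934) + 17479 = (19678604203/17261934 + 3*I*√546) + 17479 = 321399948589/17261934 + 3*I*√546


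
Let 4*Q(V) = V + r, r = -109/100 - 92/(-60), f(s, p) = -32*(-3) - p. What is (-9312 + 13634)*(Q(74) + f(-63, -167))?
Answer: 730273213/600 ≈ 1.2171e+6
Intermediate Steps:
f(s, p) = 96 - p
r = 133/300 (r = -109*1/100 - 92*(-1/60) = -109/100 + 23/15 = 133/300 ≈ 0.44333)
Q(V) = 133/1200 + V/4 (Q(V) = (V + 133/300)/4 = (133/300 + V)/4 = 133/1200 + V/4)
(-9312 + 13634)*(Q(74) + f(-63, -167)) = (-9312 + 13634)*((133/1200 + (¼)*74) + (96 - 1*(-167))) = 4322*((133/1200 + 37/2) + (96 + 167)) = 4322*(22333/1200 + 263) = 4322*(337933/1200) = 730273213/600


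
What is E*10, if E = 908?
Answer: 9080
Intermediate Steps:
E*10 = 908*10 = 9080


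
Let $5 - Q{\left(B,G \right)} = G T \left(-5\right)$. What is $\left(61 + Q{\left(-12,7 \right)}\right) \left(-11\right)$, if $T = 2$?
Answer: $-1496$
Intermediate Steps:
$Q{\left(B,G \right)} = 5 + 10 G$ ($Q{\left(B,G \right)} = 5 - G 2 \left(-5\right) = 5 - 2 G \left(-5\right) = 5 - - 10 G = 5 + 10 G$)
$\left(61 + Q{\left(-12,7 \right)}\right) \left(-11\right) = \left(61 + \left(5 + 10 \cdot 7\right)\right) \left(-11\right) = \left(61 + \left(5 + 70\right)\right) \left(-11\right) = \left(61 + 75\right) \left(-11\right) = 136 \left(-11\right) = -1496$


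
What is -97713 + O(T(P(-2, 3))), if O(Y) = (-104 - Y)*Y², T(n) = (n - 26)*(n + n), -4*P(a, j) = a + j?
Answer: -60359481/512 ≈ -1.1789e+5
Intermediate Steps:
P(a, j) = -a/4 - j/4 (P(a, j) = -(a + j)/4 = -a/4 - j/4)
T(n) = 2*n*(-26 + n) (T(n) = (-26 + n)*(2*n) = 2*n*(-26 + n))
O(Y) = Y²*(-104 - Y)
-97713 + O(T(P(-2, 3))) = -97713 + (2*(-¼*(-2) - ¼*3)*(-26 + (-¼*(-2) - ¼*3)))²*(-104 - 2*(-¼*(-2) - ¼*3)*(-26 + (-¼*(-2) - ¼*3))) = -97713 + (2*(½ - ¾)*(-26 + (½ - ¾)))²*(-104 - 2*(½ - ¾)*(-26 + (½ - ¾))) = -97713 + (2*(-¼)*(-26 - ¼))²*(-104 - 2*(-1)*(-26 - ¼)/4) = -97713 + (2*(-¼)*(-105/4))²*(-104 - 2*(-1)*(-105)/(4*4)) = -97713 + (105/8)²*(-104 - 1*105/8) = -97713 + 11025*(-104 - 105/8)/64 = -97713 + (11025/64)*(-937/8) = -97713 - 10330425/512 = -60359481/512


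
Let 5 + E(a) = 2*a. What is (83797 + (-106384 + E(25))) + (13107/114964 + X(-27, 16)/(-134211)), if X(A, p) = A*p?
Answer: -115936159674981/5143144468 ≈ -22542.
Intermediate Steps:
E(a) = -5 + 2*a
(83797 + (-106384 + E(25))) + (13107/114964 + X(-27, 16)/(-134211)) = (83797 + (-106384 + (-5 + 2*25))) + (13107/114964 - 27*16/(-134211)) = (83797 + (-106384 + (-5 + 50))) + (13107*(1/114964) - 432*(-1/134211)) = (83797 + (-106384 + 45)) + (13107/114964 + 144/44737) = (83797 - 106339) + 602922675/5143144468 = -22542 + 602922675/5143144468 = -115936159674981/5143144468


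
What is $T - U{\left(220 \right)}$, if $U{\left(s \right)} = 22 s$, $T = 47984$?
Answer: $43144$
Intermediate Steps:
$T - U{\left(220 \right)} = 47984 - 22 \cdot 220 = 47984 - 4840 = 43144$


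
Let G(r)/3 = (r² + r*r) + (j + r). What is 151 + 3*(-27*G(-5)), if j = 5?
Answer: -11999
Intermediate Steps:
G(r) = 15 + 3*r + 6*r² (G(r) = 3*((r² + r*r) + (5 + r)) = 3*((r² + r²) + (5 + r)) = 3*(2*r² + (5 + r)) = 3*(5 + r + 2*r²) = 15 + 3*r + 6*r²)
151 + 3*(-27*G(-5)) = 151 + 3*(-27*(15 + 3*(-5) + 6*(-5)²)) = 151 + 3*(-27*(15 - 15 + 6*25)) = 151 + 3*(-27*(15 - 15 + 150)) = 151 + 3*(-27*150) = 151 + 3*(-4050) = 151 - 12150 = -11999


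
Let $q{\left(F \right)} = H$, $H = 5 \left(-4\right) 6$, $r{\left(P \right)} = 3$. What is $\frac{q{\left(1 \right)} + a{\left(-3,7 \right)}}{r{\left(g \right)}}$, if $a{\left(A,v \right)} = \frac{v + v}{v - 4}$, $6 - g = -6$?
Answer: $- \frac{346}{9} \approx -38.444$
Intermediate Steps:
$g = 12$ ($g = 6 - -6 = 6 + 6 = 12$)
$a{\left(A,v \right)} = \frac{2 v}{-4 + v}$
$H = -120$ ($H = \left(-20\right) 6 = -120$)
$q{\left(F \right)} = -120$
$\frac{q{\left(1 \right)} + a{\left(-3,7 \right)}}{r{\left(g \right)}} = \frac{-120 + 2 \cdot 7 \frac{1}{-4 + 7}}{3} = \frac{-120 + 2 \cdot 7 \cdot \frac{1}{3}}{3} = \frac{-120 + \frac{14}{3}}{3} = \frac{1}{3} \left(- \frac{346}{3}\right) = - \frac{346}{9}$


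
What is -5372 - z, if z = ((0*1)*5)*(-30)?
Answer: -5372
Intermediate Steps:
z = 0 (z = (0*5)*(-30) = 0*(-30) = 0)
-5372 - z = -5372 - 1*0 = -5372 + 0 = -5372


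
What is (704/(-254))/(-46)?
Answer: 176/2921 ≈ 0.060253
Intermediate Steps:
(704/(-254))/(-46) = (704*(-1/254))*(-1/46) = -352/127*(-1/46) = 176/2921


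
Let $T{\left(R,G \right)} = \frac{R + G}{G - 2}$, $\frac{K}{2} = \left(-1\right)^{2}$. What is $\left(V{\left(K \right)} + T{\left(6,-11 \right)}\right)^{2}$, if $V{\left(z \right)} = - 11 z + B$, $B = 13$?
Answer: $\frac{12544}{169} \approx 74.225$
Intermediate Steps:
$K = 2$ ($K = 2 \left(-1\right)^{2} = 2 \cdot 1 = 2$)
$V{\left(z \right)} = 13 - 11 z$ ($V{\left(z \right)} = - 11 z + 13 = 13 - 11 z$)
$T{\left(R,G \right)} = \frac{G + R}{-2 + G}$
$\left(V{\left(K \right)} + T{\left(6,-11 \right)}\right)^{2} = \left(\left(13 - 22\right) + \frac{-11 + 6}{-2 - 11}\right)^{2} = \left(\left(13 - 22\right) + \frac{1}{-13} \left(-5\right)\right)^{2} = \left(-9 - - \frac{5}{13}\right)^{2} = \left(-9 + \frac{5}{13}\right)^{2} = \left(- \frac{112}{13}\right)^{2} = \frac{12544}{169}$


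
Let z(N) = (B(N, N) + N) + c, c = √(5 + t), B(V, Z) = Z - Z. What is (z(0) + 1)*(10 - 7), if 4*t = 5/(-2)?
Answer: 3 + 3*√70/4 ≈ 9.2749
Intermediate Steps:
B(V, Z) = 0
t = -5/8 (t = (5/(-2))/4 = (5*(-½))/4 = (¼)*(-5/2) = -5/8 ≈ -0.62500)
c = √70/4 (c = √(5 - 5/8) = √(35/8) = √70/4 ≈ 2.0917)
z(N) = N + √70/4 (z(N) = (0 + N) + √70/4 = N + √70/4)
(z(0) + 1)*(10 - 7) = ((0 + √70/4) + 1)*(10 - 7) = (√70/4 + 1)*3 = (1 + √70/4)*3 = 3 + 3*√70/4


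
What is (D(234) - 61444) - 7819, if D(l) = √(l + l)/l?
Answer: -69263 + √13/39 ≈ -69263.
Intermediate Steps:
D(l) = √2/√l (D(l) = √(2*l)/l = (√2*√l)/l = √2/√l)
(D(234) - 61444) - 7819 = (√2/√234 - 61444) - 7819 = (√2*(√26/78) - 61444) - 7819 = (√13/39 - 61444) - 7819 = (-61444 + √13/39) - 7819 = -69263 + √13/39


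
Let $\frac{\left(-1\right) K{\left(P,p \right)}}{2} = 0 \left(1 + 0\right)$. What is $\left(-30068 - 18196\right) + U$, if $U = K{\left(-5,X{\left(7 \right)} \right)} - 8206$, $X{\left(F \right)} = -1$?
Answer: $-56470$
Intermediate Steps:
$K{\left(P,p \right)} = 0$ ($K{\left(P,p \right)} = - 2 \cdot 0 \left(1 + 0\right) = - 2 \cdot 0 \cdot 1 = \left(-2\right) 0 = 0$)
$U = -8206$ ($U = 0 - 8206 = -8206$)
$\left(-30068 - 18196\right) + U = \left(-30068 - 18196\right) - 8206 = -48264 - 8206 = -56470$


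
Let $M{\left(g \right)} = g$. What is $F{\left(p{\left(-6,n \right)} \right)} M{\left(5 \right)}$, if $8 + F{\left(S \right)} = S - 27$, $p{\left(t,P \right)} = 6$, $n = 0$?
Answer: $-145$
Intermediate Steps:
$F{\left(S \right)} = -35 + S$ ($F{\left(S \right)} = -8 + \left(S - 27\right) = -8 + \left(-27 + S\right) = -35 + S$)
$F{\left(p{\left(-6,n \right)} \right)} M{\left(5 \right)} = \left(-35 + 6\right) 5 = \left(-29\right) 5 = -145$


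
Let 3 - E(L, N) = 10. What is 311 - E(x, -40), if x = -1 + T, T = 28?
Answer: 318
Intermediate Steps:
x = 27 (x = -1 + 28 = 27)
E(L, N) = -7 (E(L, N) = 3 - 1*10 = 3 - 10 = -7)
311 - E(x, -40) = 311 - 1*(-7) = 311 + 7 = 318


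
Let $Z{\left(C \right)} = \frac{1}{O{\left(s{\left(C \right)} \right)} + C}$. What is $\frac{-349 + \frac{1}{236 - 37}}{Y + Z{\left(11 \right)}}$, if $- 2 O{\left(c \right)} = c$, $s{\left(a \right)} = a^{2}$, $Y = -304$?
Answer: $\frac{3437775}{2994751} \approx 1.1479$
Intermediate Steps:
$O{\left(c \right)} = - \frac{c}{2}$
$Z{\left(C \right)} = \frac{1}{C - \frac{C^{2}}{2}}$ ($Z{\left(C \right)} = \frac{1}{- \frac{C^{2}}{2} + C} = \frac{1}{C - \frac{C^{2}}{2}}$)
$\frac{-349 + \frac{1}{236 - 37}}{Y + Z{\left(11 \right)}} = \frac{-349 + \frac{1}{236 - 37}}{-304 - \frac{2}{11 \left(-2 + 11\right)}} = \frac{-349 + \frac{1}{199}}{-304 - \frac{2}{11 \cdot 9}} = \frac{-349 + \frac{1}{199}}{-304 - \frac{2}{11} \cdot \frac{1}{9}} = - \frac{69450}{199 \left(-304 - \frac{2}{99}\right)} = - \frac{69450}{199 \left(- \frac{30098}{99}\right)} = \left(- \frac{69450}{199}\right) \left(- \frac{99}{30098}\right) = \frac{3437775}{2994751}$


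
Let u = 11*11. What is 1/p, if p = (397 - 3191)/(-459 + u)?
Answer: 169/1397 ≈ 0.12097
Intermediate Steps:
u = 121
p = 1397/169 (p = (397 - 3191)/(-459 + 121) = -2794/(-338) = -2794*(-1/338) = 1397/169 ≈ 8.2663)
1/p = 1/(1397/169) = 169/1397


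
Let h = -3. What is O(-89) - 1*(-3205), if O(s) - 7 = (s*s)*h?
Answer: -20551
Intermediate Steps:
O(s) = 7 - 3*s**2 (O(s) = 7 + (s*s)*(-3) = 7 + s**2*(-3) = 7 - 3*s**2)
O(-89) - 1*(-3205) = (7 - 3*(-89)**2) - 1*(-3205) = (7 - 3*7921) + 3205 = (7 - 23763) + 3205 = -23756 + 3205 = -20551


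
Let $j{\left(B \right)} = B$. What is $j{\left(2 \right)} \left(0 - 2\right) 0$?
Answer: $0$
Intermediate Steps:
$j{\left(2 \right)} \left(0 - 2\right) 0 = 2 \left(0 - 2\right) 0 = 2 \left(\left(-2\right) 0\right) = 2 \cdot 0 = 0$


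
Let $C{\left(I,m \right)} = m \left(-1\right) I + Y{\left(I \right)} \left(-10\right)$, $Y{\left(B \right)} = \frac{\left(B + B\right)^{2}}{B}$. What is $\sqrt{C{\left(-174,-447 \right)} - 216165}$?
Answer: $9 i \sqrt{3543} \approx 535.71 i$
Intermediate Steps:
$Y{\left(B \right)} = 4 B$ ($Y{\left(B \right)} = \frac{\left(2 B\right)^{2}}{B} = \frac{4 B^{2}}{B} = 4 B$)
$C{\left(I,m \right)} = - 40 I - I m$ ($C{\left(I,m \right)} = m \left(-1\right) I + 4 I \left(-10\right) = - m I - 40 I = - I m - 40 I = - 40 I - I m$)
$\sqrt{C{\left(-174,-447 \right)} - 216165} = \sqrt{- 174 \left(-40 - -447\right) - 216165} = \sqrt{- 174 \left(-40 + 447\right) - 216165} = \sqrt{\left(-174\right) 407 - 216165} = \sqrt{-70818 - 216165} = \sqrt{-286983} = 9 i \sqrt{3543}$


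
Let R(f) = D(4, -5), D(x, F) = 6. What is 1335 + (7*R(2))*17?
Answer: 2049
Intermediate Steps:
R(f) = 6
1335 + (7*R(2))*17 = 1335 + (7*6)*17 = 1335 + 42*17 = 1335 + 714 = 2049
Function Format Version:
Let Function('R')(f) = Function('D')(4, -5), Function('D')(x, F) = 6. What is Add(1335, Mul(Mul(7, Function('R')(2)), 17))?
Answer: 2049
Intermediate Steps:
Function('R')(f) = 6
Add(1335, Mul(Mul(7, Function('R')(2)), 17)) = Add(1335, Mul(Mul(7, 6), 17)) = Add(1335, Mul(42, 17)) = Add(1335, 714) = 2049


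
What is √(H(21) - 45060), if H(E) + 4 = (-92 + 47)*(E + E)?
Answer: I*√46954 ≈ 216.69*I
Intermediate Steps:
H(E) = -4 - 90*E (H(E) = -4 + (-92 + 47)*(E + E) = -4 - 90*E)
√(H(21) - 45060) = √((-4 - 90*21) - 45060) = √((-4 - 1890) - 45060) = √(-1894 - 45060) = √(-46954) = I*√46954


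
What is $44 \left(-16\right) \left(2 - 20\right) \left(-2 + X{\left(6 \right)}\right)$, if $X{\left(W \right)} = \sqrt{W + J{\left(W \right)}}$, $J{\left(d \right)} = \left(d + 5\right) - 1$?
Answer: $25344$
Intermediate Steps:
$J{\left(d \right)} = 4 + d$ ($J{\left(d \right)} = \left(5 + d\right) - 1 = 4 + d$)
$X{\left(W \right)} = \sqrt{4 + 2 W}$ ($X{\left(W \right)} = \sqrt{W + \left(4 + W\right)} = \sqrt{4 + 2 W}$)
$44 \left(-16\right) \left(2 - 20\right) \left(-2 + X{\left(6 \right)}\right) = 44 \left(-16\right) \left(2 - 20\right) \left(-2 + \sqrt{4 + 2 \cdot 6}\right) = - 704 \left(- 18 \left(-2 + \sqrt{4 + 12}\right)\right) = - 704 \left(- 18 \left(-2 + \sqrt{16}\right)\right) = - 704 \left(- 18 \left(-2 + 4\right)\right) = - 704 \left(\left(-18\right) 2\right) = \left(-704\right) \left(-36\right) = 25344$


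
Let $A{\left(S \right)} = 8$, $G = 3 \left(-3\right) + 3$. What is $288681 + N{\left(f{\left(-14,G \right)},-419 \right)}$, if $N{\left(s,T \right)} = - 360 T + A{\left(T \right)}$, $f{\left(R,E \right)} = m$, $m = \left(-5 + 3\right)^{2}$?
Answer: $439529$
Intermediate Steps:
$m = 4$ ($m = \left(-2\right)^{2} = 4$)
$G = -6$ ($G = -9 + 3 = -6$)
$f{\left(R,E \right)} = 4$
$N{\left(s,T \right)} = 8 - 360 T$ ($N{\left(s,T \right)} = - 360 T + 8 = 8 - 360 T$)
$288681 + N{\left(f{\left(-14,G \right)},-419 \right)} = 288681 + \left(8 - -150840\right) = 288681 + \left(8 + 150840\right) = 288681 + 150848 = 439529$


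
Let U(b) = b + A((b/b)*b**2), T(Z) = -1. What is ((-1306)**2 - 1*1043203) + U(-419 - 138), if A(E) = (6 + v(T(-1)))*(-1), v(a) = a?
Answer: 661871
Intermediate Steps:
A(E) = -5 (A(E) = (6 - 1)*(-1) = 5*(-1) = -5)
U(b) = -5 + b (U(b) = b - 5 = -5 + b)
((-1306)**2 - 1*1043203) + U(-419 - 138) = ((-1306)**2 - 1*1043203) + (-5 + (-419 - 138)) = (1705636 - 1043203) + (-5 - 557) = 662433 - 562 = 661871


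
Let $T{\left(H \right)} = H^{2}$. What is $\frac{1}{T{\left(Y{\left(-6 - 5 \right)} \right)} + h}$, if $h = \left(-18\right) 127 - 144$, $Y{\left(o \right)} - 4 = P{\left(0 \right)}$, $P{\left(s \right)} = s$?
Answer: $- \frac{1}{2414} \approx -0.00041425$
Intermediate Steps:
$Y{\left(o \right)} = 4$ ($Y{\left(o \right)} = 4 + 0 = 4$)
$h = -2430$ ($h = -2286 - 144 = -2430$)
$\frac{1}{T{\left(Y{\left(-6 - 5 \right)} \right)} + h} = \frac{1}{4^{2} - 2430} = \frac{1}{16 - 2430} = \frac{1}{-2414} = - \frac{1}{2414}$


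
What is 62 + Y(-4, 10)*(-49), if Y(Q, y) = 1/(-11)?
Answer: 731/11 ≈ 66.455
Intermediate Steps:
Y(Q, y) = -1/11
62 + Y(-4, 10)*(-49) = 62 - 1/11*(-49) = 62 + 49/11 = 731/11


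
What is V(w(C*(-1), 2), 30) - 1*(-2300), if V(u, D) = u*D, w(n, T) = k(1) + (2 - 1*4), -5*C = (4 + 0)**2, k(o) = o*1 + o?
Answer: 2300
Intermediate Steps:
k(o) = 2*o (k(o) = o + o = 2*o)
C = -16/5 (C = -(4 + 0)**2/5 = -1/5*4**2 = -1/5*16 = -16/5 ≈ -3.2000)
w(n, T) = 0 (w(n, T) = 2*1 + (2 - 1*4) = 2 + (2 - 4) = 2 - 2 = 0)
V(u, D) = D*u
V(w(C*(-1), 2), 30) - 1*(-2300) = 30*0 - 1*(-2300) = 0 + 2300 = 2300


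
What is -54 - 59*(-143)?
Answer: 8383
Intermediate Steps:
-54 - 59*(-143) = -54 + 8437 = 8383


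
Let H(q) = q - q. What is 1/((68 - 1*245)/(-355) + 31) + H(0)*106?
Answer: 355/11182 ≈ 0.031747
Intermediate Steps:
H(q) = 0
1/((68 - 1*245)/(-355) + 31) + H(0)*106 = 1/((68 - 1*245)/(-355) + 31) + 0*106 = 1/((68 - 245)*(-1/355) + 31) + 0 = 1/(-177*(-1/355) + 31) + 0 = 1/(177/355 + 31) + 0 = 1/(11182/355) + 0 = 355/11182 + 0 = 355/11182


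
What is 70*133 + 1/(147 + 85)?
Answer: 2159921/232 ≈ 9310.0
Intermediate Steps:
70*133 + 1/(147 + 85) = 9310 + 1/232 = 2159921/232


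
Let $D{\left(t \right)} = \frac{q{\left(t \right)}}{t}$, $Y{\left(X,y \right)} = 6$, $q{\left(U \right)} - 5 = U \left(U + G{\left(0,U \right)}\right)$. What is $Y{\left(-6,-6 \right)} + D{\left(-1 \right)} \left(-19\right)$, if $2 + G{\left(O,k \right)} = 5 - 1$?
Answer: $82$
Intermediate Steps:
$G{\left(O,k \right)} = 2$ ($G{\left(O,k \right)} = -2 + \left(5 - 1\right) = -2 + 4 = 2$)
$q{\left(U \right)} = 5 + U \left(2 + U\right)$ ($q{\left(U \right)} = 5 + U \left(U + 2\right) = 5 + U \left(2 + U\right)$)
$D{\left(t \right)} = \frac{5 + t^{2} + 2 t}{t}$
$Y{\left(-6,-6 \right)} + D{\left(-1 \right)} \left(-19\right) = 6 + \left(2 - 1 + \frac{5}{-1}\right) \left(-19\right) = 6 + \left(2 - 1 + 5 \left(-1\right)\right) \left(-19\right) = 6 + \left(2 - 1 - 5\right) \left(-19\right) = 6 - -76 = 6 + 76 = 82$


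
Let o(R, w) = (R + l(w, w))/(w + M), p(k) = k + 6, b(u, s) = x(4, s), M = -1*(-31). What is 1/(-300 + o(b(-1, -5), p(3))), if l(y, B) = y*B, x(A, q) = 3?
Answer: -10/2979 ≈ -0.0033568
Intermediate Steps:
M = 31
l(y, B) = B*y
b(u, s) = 3
p(k) = 6 + k
o(R, w) = (R + w²)/(31 + w) (o(R, w) = (R + w*w)/(w + 31) = (R + w²)/(31 + w))
1/(-300 + o(b(-1, -5), p(3))) = 1/(-300 + (3 + (6 + 3)²)/(31 + (6 + 3))) = 1/(-300 + (3 + 9²)/(31 + 9)) = 1/(-300 + (3 + 81)/40) = 1/(-300 + (1/40)*84) = 1/(-300 + 21/10) = 1/(-2979/10) = -10/2979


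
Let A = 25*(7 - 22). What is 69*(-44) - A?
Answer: -2661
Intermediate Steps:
A = -375 (A = 25*(-15) = -375)
69*(-44) - A = 69*(-44) - 1*(-375) = -3036 + 375 = -2661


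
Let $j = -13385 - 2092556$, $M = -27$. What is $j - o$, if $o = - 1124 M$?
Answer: $-2136289$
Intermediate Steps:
$j = -2105941$
$o = 30348$ ($o = \left(-1124\right) \left(-27\right) = 30348$)
$j - o = -2105941 - 30348 = -2136289$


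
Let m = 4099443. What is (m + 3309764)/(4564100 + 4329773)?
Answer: 7409207/8893873 ≈ 0.83307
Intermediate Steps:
(m + 3309764)/(4564100 + 4329773) = (4099443 + 3309764)/(4564100 + 4329773) = 7409207/8893873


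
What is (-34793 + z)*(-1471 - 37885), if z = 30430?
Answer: 171710228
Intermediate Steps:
(-34793 + z)*(-1471 - 37885) = (-34793 + 30430)*(-1471 - 37885) = -4363*(-39356) = 171710228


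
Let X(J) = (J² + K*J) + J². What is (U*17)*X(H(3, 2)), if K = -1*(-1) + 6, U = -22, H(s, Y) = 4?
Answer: -22440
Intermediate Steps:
K = 7 (K = 1 + 6 = 7)
X(J) = 2*J² + 7*J (X(J) = (J² + 7*J) + J² = 2*J² + 7*J)
(U*17)*X(H(3, 2)) = (-22*17)*(4*(7 + 2*4)) = -1496*(7 + 8) = -1496*15 = -374*60 = -22440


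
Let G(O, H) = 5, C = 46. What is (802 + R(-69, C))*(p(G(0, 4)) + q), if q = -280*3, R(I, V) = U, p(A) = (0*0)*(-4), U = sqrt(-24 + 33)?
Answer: -676200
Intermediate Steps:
U = 3 (U = sqrt(9) = 3)
p(A) = 0 (p(A) = 0*(-4) = 0)
R(I, V) = 3
q = -840
(802 + R(-69, C))*(p(G(0, 4)) + q) = (802 + 3)*(0 - 840) = 805*(-840) = -676200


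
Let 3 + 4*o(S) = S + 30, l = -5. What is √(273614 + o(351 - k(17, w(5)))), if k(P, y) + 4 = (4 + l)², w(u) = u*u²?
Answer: √1094837/2 ≈ 523.17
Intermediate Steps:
w(u) = u³
k(P, y) = -3 (k(P, y) = -4 + (4 - 5)² = -4 + (-1)² = -4 + 1 = -3)
o(S) = 27/4 + S/4 (o(S) = -¾ + (S + 30)/4 = -¾ + (30 + S)/4 = -¾ + (15/2 + S/4) = 27/4 + S/4)
√(273614 + o(351 - k(17, w(5)))) = √(273614 + (27/4 + (351 - 1*(-3))/4)) = √(273614 + (27/4 + (351 + 3)/4)) = √(273614 + (27/4 + (¼)*354)) = √(273614 + (27/4 + 177/2)) = √(273614 + 381/4) = √(1094837/4) = √1094837/2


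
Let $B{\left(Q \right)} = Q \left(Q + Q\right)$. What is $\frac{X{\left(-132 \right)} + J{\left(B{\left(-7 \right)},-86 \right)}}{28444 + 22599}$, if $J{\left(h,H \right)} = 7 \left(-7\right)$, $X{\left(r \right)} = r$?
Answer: $- \frac{181}{51043} \approx -0.003546$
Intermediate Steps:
$B{\left(Q \right)} = 2 Q^{2}$ ($B{\left(Q \right)} = Q 2 Q = 2 Q^{2}$)
$J{\left(h,H \right)} = -49$
$\frac{X{\left(-132 \right)} + J{\left(B{\left(-7 \right)},-86 \right)}}{28444 + 22599} = \frac{-132 - 49}{28444 + 22599} = - \frac{181}{51043}$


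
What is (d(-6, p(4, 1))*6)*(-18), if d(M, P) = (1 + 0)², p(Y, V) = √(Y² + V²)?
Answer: -108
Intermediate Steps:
p(Y, V) = √(V² + Y²)
d(M, P) = 1 (d(M, P) = 1² = 1)
(d(-6, p(4, 1))*6)*(-18) = (1*6)*(-18) = 6*(-18) = -108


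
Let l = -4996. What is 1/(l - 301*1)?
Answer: -1/5297 ≈ -0.00018879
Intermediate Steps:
1/(l - 301*1) = 1/(-4996 - 301*1) = 1/(-4996 - 301) = 1/(-5297) = -1/5297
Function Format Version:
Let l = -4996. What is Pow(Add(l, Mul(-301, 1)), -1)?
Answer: Rational(-1, 5297) ≈ -0.00018879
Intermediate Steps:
Pow(Add(l, Mul(-301, 1)), -1) = Pow(Add(-4996, Mul(-301, 1)), -1) = Pow(Add(-4996, -301), -1) = Pow(-5297, -1) = Rational(-1, 5297)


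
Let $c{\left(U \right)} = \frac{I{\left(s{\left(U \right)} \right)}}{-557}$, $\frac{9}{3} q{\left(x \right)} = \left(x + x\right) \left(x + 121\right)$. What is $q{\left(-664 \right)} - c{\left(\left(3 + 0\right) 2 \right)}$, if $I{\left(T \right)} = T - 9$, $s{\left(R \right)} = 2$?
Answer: $\frac{133884969}{557} \approx 2.4037 \cdot 10^{5}$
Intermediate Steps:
$q{\left(x \right)} = \frac{2 x \left(121 + x\right)}{3}$ ($q{\left(x \right)} = \frac{\left(x + x\right) \left(x + 121\right)}{3} = \frac{2 x \left(121 + x\right)}{3}$)
$I{\left(T \right)} = -9 + T$
$c{\left(U \right)} = \frac{7}{557}$ ($c{\left(U \right)} = \frac{-9 + 2}{-557} = \left(-7\right) \left(- \frac{1}{557}\right) = \frac{7}{557}$)
$q{\left(-664 \right)} - c{\left(\left(3 + 0\right) 2 \right)} = \frac{2}{3} \left(-664\right) \left(121 - 664\right) - \frac{7}{557} = \frac{2}{3} \left(-664\right) \left(-543\right) - \frac{7}{557} = 240368 - \frac{7}{557} = \frac{133884969}{557}$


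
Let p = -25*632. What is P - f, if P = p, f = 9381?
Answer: -25181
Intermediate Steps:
p = -15800
P = -15800
P - f = -15800 - 1*9381 = -15800 - 9381 = -25181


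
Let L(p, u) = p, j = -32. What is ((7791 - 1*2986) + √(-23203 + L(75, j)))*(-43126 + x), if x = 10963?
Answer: -154543215 - 450282*I*√118 ≈ -1.5454e+8 - 4.8913e+6*I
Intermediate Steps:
((7791 - 1*2986) + √(-23203 + L(75, j)))*(-43126 + x) = ((7791 - 1*2986) + √(-23203 + 75))*(-43126 + 10963) = ((7791 - 2986) + √(-23128))*(-32163) = (4805 + 14*I*√118)*(-32163) = -154543215 - 450282*I*√118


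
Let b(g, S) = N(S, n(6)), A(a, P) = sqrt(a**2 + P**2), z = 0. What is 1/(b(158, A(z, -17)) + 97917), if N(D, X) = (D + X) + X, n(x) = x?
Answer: 1/97946 ≈ 1.0210e-5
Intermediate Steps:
A(a, P) = sqrt(P**2 + a**2)
N(D, X) = D + 2*X
b(g, S) = 12 + S (b(g, S) = S + 2*6 = S + 12 = 12 + S)
1/(b(158, A(z, -17)) + 97917) = 1/((12 + sqrt((-17)**2 + 0**2)) + 97917) = 1/((12 + sqrt(289 + 0)) + 97917) = 1/((12 + sqrt(289)) + 97917) = 1/((12 + 17) + 97917) = 1/(29 + 97917) = 1/97946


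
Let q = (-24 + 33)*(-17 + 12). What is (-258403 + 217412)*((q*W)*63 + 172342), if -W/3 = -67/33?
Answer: -69923144647/11 ≈ -6.3566e+9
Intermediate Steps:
q = -45 (q = 9*(-5) = -45)
W = 67/11 (W = -(-201)/33 = -3*(-67/33) = 67/11 ≈ 6.0909)
(-258403 + 217412)*((q*W)*63 + 172342) = (-258403 + 217412)*(-45*67/11*63 + 172342) = -40991*(-3015/11*63 + 172342) = -40991*(-189945/11 + 172342) = -40991*1705817/11 = -69923144647/11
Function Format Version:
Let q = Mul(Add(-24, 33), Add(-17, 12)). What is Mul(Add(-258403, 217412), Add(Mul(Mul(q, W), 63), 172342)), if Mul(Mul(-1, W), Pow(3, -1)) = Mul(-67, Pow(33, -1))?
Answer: Rational(-69923144647, 11) ≈ -6.3566e+9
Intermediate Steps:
q = -45 (q = Mul(9, -5) = -45)
W = Rational(67, 11) (W = Mul(-3, Mul(-67, Pow(33, -1))) = Mul(-3, Mul(-67, Rational(1, 33))) = Mul(-3, Rational(-67, 33)) = Rational(67, 11) ≈ 6.0909)
Mul(Add(-258403, 217412), Add(Mul(Mul(q, W), 63), 172342)) = Mul(Add(-258403, 217412), Add(Mul(Mul(-45, Rational(67, 11)), 63), 172342)) = Mul(-40991, Add(Mul(Rational(-3015, 11), 63), 172342)) = Mul(-40991, Add(Rational(-189945, 11), 172342)) = Mul(-40991, Rational(1705817, 11)) = Rational(-69923144647, 11)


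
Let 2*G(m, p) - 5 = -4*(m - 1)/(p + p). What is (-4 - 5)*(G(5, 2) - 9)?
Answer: 153/2 ≈ 76.500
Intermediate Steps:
G(m, p) = 5/2 - (-1 + m)/p (G(m, p) = 5/2 + (-4*(m - 1)/(p + p))/2 = 5/2 + (-4*(-1 + m)/(2*p))/2 = 5/2 + (-4*(-1 + m)*1/(2*p))/2 = 5/2 + (-2*(-1 + m)/p)/2 = 5/2 - (-1 + m)/p)
(-4 - 5)*(G(5, 2) - 9) = (-4 - 5)*((1 - 1*5 + (5/2)*2)/2 - 9) = -9*((1 - 5 + 5)/2 - 9) = -9*((1/2)*1 - 9) = -9*(1/2 - 9) = -9*(-17/2) = 153/2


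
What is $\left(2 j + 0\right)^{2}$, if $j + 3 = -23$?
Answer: $2704$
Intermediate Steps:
$j = -26$ ($j = -3 - 23 = -26$)
$\left(2 j + 0\right)^{2} = \left(2 \left(-26\right) + 0\right)^{2} = \left(-52 + 0\right)^{2} = \left(-52\right)^{2} = 2704$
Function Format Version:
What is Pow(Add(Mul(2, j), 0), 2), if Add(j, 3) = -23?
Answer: 2704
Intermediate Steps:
j = -26 (j = Add(-3, -23) = -26)
Pow(Add(Mul(2, j), 0), 2) = Pow(Add(Mul(2, -26), 0), 2) = Pow(Add(-52, 0), 2) = Pow(-52, 2) = 2704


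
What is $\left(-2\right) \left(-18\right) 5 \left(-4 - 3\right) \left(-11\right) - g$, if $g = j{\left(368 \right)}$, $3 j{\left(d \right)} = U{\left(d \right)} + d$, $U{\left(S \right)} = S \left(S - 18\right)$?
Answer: $-29196$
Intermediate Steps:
$U{\left(S \right)} = S \left(-18 + S\right)$
$j{\left(d \right)} = \frac{d}{3} + \frac{d \left(-18 + d\right)}{3}$ ($j{\left(d \right)} = \frac{d \left(-18 + d\right) + d}{3} = \frac{d + d \left(-18 + d\right)}{3} = \frac{d}{3} + \frac{d \left(-18 + d\right)}{3}$)
$g = 43056$ ($g = \frac{1}{3} \cdot 368 \left(-17 + 368\right) = \frac{1}{3} \cdot 368 \cdot 351 = 43056$)
$\left(-2\right) \left(-18\right) 5 \left(-4 - 3\right) \left(-11\right) - g = \left(-2\right) \left(-18\right) 5 \left(-4 - 3\right) \left(-11\right) - 43056 = 36 \cdot 5 \left(-7\right) \left(-11\right) - 43056 = 36 \left(-35\right) \left(-11\right) - 43056 = \left(-1260\right) \left(-11\right) - 43056 = 13860 - 43056 = -29196$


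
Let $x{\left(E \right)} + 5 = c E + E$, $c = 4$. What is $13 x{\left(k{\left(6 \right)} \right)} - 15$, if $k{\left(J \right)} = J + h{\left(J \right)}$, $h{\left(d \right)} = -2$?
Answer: $180$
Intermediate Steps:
$k{\left(J \right)} = -2 + J$ ($k{\left(J \right)} = J - 2 = -2 + J$)
$x{\left(E \right)} = -5 + 5 E$ ($x{\left(E \right)} = -5 + \left(4 E + E\right) = -5 + 5 E$)
$13 x{\left(k{\left(6 \right)} \right)} - 15 = 13 \left(-5 + 5 \left(-2 + 6\right)\right) - 15 = 13 \left(-5 + 5 \cdot 4\right) - 15 = 13 \left(-5 + 20\right) - 15 = 13 \cdot 15 - 15 = 195 - 15 = 180$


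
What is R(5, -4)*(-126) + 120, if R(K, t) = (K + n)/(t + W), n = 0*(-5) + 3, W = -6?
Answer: 1104/5 ≈ 220.80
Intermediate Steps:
n = 3 (n = 0 + 3 = 3)
R(K, t) = (3 + K)/(-6 + t) (R(K, t) = (K + 3)/(t - 6) = (3 + K)/(-6 + t))
R(5, -4)*(-126) + 120 = ((3 + 5)/(-6 - 4))*(-126) + 120 = (8/(-10))*(-126) + 120 = -⅒*8*(-126) + 120 = -⅘*(-126) + 120 = 504/5 + 120 = 1104/5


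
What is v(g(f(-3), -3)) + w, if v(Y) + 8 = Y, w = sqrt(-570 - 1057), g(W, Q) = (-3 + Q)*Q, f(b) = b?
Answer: 10 + I*sqrt(1627) ≈ 10.0 + 40.336*I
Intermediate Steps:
g(W, Q) = Q*(-3 + Q)
w = I*sqrt(1627) (w = sqrt(-1627) = I*sqrt(1627) ≈ 40.336*I)
v(Y) = -8 + Y
v(g(f(-3), -3)) + w = (-8 - 3*(-3 - 3)) + I*sqrt(1627) = (-8 - 3*(-6)) + I*sqrt(1627) = (-8 + 18) + I*sqrt(1627) = 10 + I*sqrt(1627)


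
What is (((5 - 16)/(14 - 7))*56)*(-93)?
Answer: 8184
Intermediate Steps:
(((5 - 16)/(14 - 7))*56)*(-93) = (-11/7*56)*(-93) = (-11*⅐*56)*(-93) = -11/7*56*(-93) = -88*(-93) = 8184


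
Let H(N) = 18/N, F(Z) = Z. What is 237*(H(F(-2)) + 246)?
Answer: 56169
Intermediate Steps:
237*(H(F(-2)) + 246) = 237*(18/(-2) + 246) = 237*(18*(-1/2) + 246) = 237*(-9 + 246) = 237*237 = 56169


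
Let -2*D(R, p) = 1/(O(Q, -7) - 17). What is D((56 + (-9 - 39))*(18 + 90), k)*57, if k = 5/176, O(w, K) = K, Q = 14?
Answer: 19/16 ≈ 1.1875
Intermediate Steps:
k = 5/176 (k = 5*(1/176) = 5/176 ≈ 0.028409)
D(R, p) = 1/48 (D(R, p) = -1/(2*(-7 - 17)) = -½/(-24) = -½*(-1/24) = 1/48)
D((56 + (-9 - 39))*(18 + 90), k)*57 = (1/48)*57 = 19/16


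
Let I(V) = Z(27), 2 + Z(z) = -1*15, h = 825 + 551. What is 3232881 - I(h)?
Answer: 3232898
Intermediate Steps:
h = 1376
Z(z) = -17 (Z(z) = -2 - 1*15 = -2 - 15 = -17)
I(V) = -17
3232881 - I(h) = 3232881 - 1*(-17) = 3232881 + 17 = 3232898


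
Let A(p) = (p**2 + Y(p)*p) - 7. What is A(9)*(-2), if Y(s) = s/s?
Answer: -166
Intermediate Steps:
Y(s) = 1
A(p) = -7 + p + p**2 (A(p) = (p**2 + 1*p) - 7 = (p**2 + p) - 7 = (p + p**2) - 7 = -7 + p + p**2)
A(9)*(-2) = (-7 + 9 + 9**2)*(-2) = (-7 + 9 + 81)*(-2) = 83*(-2) = -166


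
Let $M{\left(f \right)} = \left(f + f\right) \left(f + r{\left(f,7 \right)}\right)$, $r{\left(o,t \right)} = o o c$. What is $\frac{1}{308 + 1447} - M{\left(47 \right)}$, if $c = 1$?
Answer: $- \frac{372172319}{1755} \approx -2.1206 \cdot 10^{5}$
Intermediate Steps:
$r{\left(o,t \right)} = o^{2}$ ($r{\left(o,t \right)} = o o 1 = o^{2} \cdot 1 = o^{2}$)
$M{\left(f \right)} = 2 f \left(f + f^{2}\right)$ ($M{\left(f \right)} = \left(f + f\right) \left(f + f^{2}\right) = 2 f \left(f + f^{2}\right)$)
$\frac{1}{308 + 1447} - M{\left(47 \right)} = \frac{1}{308 + 1447} - 2 \cdot 47^{2} \left(1 + 47\right) = \frac{1}{1755} - 2 \cdot 2209 \cdot 48 = \frac{1}{1755} - 212064 = - \frac{372172319}{1755}$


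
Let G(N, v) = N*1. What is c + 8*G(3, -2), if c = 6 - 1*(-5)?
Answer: 35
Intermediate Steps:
G(N, v) = N
c = 11 (c = 6 + 5 = 11)
c + 8*G(3, -2) = 11 + 8*3 = 11 + 24 = 35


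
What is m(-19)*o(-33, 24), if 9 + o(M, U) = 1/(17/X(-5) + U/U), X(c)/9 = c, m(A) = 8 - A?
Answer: -5589/28 ≈ -199.61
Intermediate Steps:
X(c) = 9*c
o(M, U) = -207/28 (o(M, U) = -9 + 1/(17/((9*(-5))) + U/U) = -9 + 1/(17/(-45) + 1) = -9 + 1/(17*(-1/45) + 1) = -9 + 1/(-17/45 + 1) = -9 + 1/(28/45) = -9 + 45/28 = -207/28)
m(-19)*o(-33, 24) = (8 - 1*(-19))*(-207/28) = (8 + 19)*(-207/28) = 27*(-207/28) = -5589/28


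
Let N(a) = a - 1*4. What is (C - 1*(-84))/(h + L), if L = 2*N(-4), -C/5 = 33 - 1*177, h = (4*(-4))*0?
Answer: -201/4 ≈ -50.250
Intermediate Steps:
N(a) = -4 + a (N(a) = a - 4 = -4 + a)
h = 0 (h = -16*0 = 0)
C = 720 (C = -5*(33 - 1*177) = -5*(33 - 177) = -5*(-144) = 720)
L = -16 (L = 2*(-4 - 4) = 2*(-8) = -16)
(C - 1*(-84))/(h + L) = (720 - 1*(-84))/(0 - 16) = (720 + 84)/(-16) = 804*(-1/16) = -201/4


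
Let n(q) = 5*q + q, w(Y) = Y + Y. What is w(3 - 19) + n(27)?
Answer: 130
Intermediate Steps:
w(Y) = 2*Y
n(q) = 6*q
w(3 - 19) + n(27) = 2*(3 - 19) + 6*27 = 2*(-16) + 162 = -32 + 162 = 130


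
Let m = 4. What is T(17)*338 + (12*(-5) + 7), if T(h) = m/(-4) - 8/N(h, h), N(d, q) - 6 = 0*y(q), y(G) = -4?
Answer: -2525/3 ≈ -841.67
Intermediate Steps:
N(d, q) = 6 (N(d, q) = 6 + 0*(-4) = 6 + 0 = 6)
T(h) = -7/3 (T(h) = 4/(-4) - 8/6 = 4*(-1/4) - 8*1/6 = -1 - 4/3 = -7/3)
T(17)*338 + (12*(-5) + 7) = -7/3*338 + (12*(-5) + 7) = -2366/3 + (-60 + 7) = -2366/3 - 53 = -2525/3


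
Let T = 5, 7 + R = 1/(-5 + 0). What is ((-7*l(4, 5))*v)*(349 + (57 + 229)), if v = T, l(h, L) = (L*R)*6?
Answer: 4800600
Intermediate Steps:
R = -36/5 (R = -7 + 1/(-5 + 0) = -7 + 1/(-5) = -7 - 1/5 = -36/5 ≈ -7.2000)
l(h, L) = -216*L/5 (l(h, L) = (L*(-36/5))*6 = -36*L/5*6 = -216*L/5)
v = 5
((-7*l(4, 5))*v)*(349 + (57 + 229)) = (-(-1512)*5/5*5)*(349 + (57 + 229)) = (-7*(-216)*5)*(349 + 286) = (1512*5)*635 = 7560*635 = 4800600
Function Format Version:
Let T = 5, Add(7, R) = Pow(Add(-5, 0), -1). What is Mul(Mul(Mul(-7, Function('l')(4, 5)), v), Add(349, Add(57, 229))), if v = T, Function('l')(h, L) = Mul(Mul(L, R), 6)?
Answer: 4800600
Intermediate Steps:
R = Rational(-36, 5) (R = Add(-7, Pow(Add(-5, 0), -1)) = Add(-7, Pow(-5, -1)) = Add(-7, Rational(-1, 5)) = Rational(-36, 5) ≈ -7.2000)
Function('l')(h, L) = Mul(Rational(-216, 5), L) (Function('l')(h, L) = Mul(Mul(L, Rational(-36, 5)), 6) = Mul(Mul(Rational(-36, 5), L), 6) = Mul(Rational(-216, 5), L))
v = 5
Mul(Mul(Mul(-7, Function('l')(4, 5)), v), Add(349, Add(57, 229))) = Mul(Mul(Mul(-7, Mul(Rational(-216, 5), 5)), 5), Add(349, Add(57, 229))) = Mul(Mul(Mul(-7, -216), 5), Add(349, 286)) = Mul(Mul(1512, 5), 635) = Mul(7560, 635) = 4800600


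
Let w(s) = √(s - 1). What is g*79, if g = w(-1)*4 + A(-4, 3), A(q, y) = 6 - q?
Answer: 790 + 316*I*√2 ≈ 790.0 + 446.89*I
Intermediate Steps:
w(s) = √(-1 + s)
g = 10 + 4*I*√2 (g = √(-1 - 1)*4 + (6 - 1*(-4)) = √(-2)*4 + (6 + 4) = (I*√2)*4 + 10 = 4*I*√2 + 10 = 10 + 4*I*√2 ≈ 10.0 + 5.6569*I)
g*79 = (10 + 4*I*√2)*79 = 790 + 316*I*√2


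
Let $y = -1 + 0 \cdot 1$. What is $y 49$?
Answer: $-49$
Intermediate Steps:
$y = -1$ ($y = -1 + 0 = -1$)
$y 49 = \left(-1\right) 49 = -49$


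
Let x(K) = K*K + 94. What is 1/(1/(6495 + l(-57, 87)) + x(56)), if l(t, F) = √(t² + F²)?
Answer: 136222695105/439999326168001 + 3*√1202/439999326168001 ≈ 0.00030960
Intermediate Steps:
x(K) = 94 + K² (x(K) = K² + 94 = 94 + K²)
l(t, F) = √(F² + t²)
1/(1/(6495 + l(-57, 87)) + x(56)) = 1/(1/(6495 + √(87² + (-57)²)) + (94 + 56²)) = 1/(1/(6495 + √(7569 + 3249)) + (94 + 3136)) = 1/(1/(6495 + √10818) + 3230) = 1/(1/(6495 + 3*√1202) + 3230) = 1/(3230 + 1/(6495 + 3*√1202))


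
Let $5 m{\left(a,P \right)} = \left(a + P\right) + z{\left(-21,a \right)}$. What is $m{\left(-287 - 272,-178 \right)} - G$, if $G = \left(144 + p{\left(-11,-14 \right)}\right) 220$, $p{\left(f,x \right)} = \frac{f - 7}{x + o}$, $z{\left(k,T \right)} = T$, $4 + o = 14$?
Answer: $- \frac{164646}{5} \approx -32929.0$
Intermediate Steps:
$o = 10$ ($o = -4 + 14 = 10$)
$p{\left(f,x \right)} = \frac{-7 + f}{10 + x}$ ($p{\left(f,x \right)} = \frac{f - 7}{x + 10} = \frac{-7 + f}{10 + x}$)
$m{\left(a,P \right)} = \frac{P}{5} + \frac{2 a}{5}$ ($m{\left(a,P \right)} = \frac{\left(a + P\right) + a}{5} = \frac{\left(P + a\right) + a}{5} = \frac{P + 2 a}{5} = \frac{P}{5} + \frac{2 a}{5}$)
$G = 32670$ ($G = \left(144 + \frac{-7 - 11}{10 - 14}\right) 220 = \left(144 + \frac{1}{-4} \left(-18\right)\right) 220 = \left(144 - - \frac{9}{2}\right) 220 = \left(144 + \frac{9}{2}\right) 220 = \frac{297}{2} \cdot 220 = 32670$)
$m{\left(-287 - 272,-178 \right)} - G = \left(\frac{1}{5} \left(-178\right) + \frac{2 \left(-287 - 272\right)}{5}\right) - 32670 = \left(- \frac{178}{5} + \frac{2 \left(-287 - 272\right)}{5}\right) - 32670 = \left(- \frac{178}{5} + \frac{2}{5} \left(-559\right)\right) - 32670 = \left(- \frac{178}{5} - \frac{1118}{5}\right) - 32670 = - \frac{1296}{5} - 32670 = - \frac{164646}{5}$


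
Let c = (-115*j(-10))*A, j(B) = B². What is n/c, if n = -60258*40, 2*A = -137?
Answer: -241032/78775 ≈ -3.0598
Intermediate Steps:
A = -137/2 (A = (½)*(-137) = -137/2 ≈ -68.500)
n = -2410320
c = 787750 (c = -115*(-10)²*(-137/2) = -115*100*(-137/2) = -11500*(-137/2) = 787750)
n/c = -2410320/787750 = -2410320*1/787750 = -241032/78775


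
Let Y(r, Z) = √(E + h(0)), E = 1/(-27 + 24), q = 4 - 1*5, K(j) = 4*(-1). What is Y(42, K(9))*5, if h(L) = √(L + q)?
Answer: 5*√(-3 + 9*I)/3 ≈ 3.0016 + 4.1645*I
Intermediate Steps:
K(j) = -4
q = -1 (q = 4 - 5 = -1)
E = -⅓ (E = 1/(-3) = -⅓ ≈ -0.33333)
h(L) = √(-1 + L) (h(L) = √(L - 1) = √(-1 + L))
Y(r, Z) = √(-⅓ + I) (Y(r, Z) = √(-⅓ + √(-1 + 0)) = √(-⅓ + √(-1)) = √(-⅓ + I))
Y(42, K(9))*5 = (√(-3 + 9*I)/3)*5 = 5*√(-3 + 9*I)/3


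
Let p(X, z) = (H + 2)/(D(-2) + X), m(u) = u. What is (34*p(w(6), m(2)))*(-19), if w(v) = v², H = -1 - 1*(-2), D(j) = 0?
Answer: -323/6 ≈ -53.833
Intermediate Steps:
H = 1 (H = -1 + 2 = 1)
p(X, z) = 3/X (p(X, z) = (1 + 2)/(0 + X) = 3/X)
(34*p(w(6), m(2)))*(-19) = (34*(3/(6²)))*(-19) = (34*(3/36))*(-19) = (34*(3*(1/36)))*(-19) = (34*(1/12))*(-19) = (17/6)*(-19) = -323/6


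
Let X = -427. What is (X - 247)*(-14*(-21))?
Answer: -198156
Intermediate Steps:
(X - 247)*(-14*(-21)) = (-427 - 247)*(-14*(-21)) = -674*294 = -198156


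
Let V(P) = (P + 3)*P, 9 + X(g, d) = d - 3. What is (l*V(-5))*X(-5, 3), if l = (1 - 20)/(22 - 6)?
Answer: 855/8 ≈ 106.88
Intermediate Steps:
X(g, d) = -12 + d (X(g, d) = -9 + (d - 3) = -9 + (-3 + d) = -12 + d)
V(P) = P*(3 + P) (V(P) = (3 + P)*P = P*(3 + P))
l = -19/16 ≈ -1.1875
(l*V(-5))*X(-5, 3) = (-(-95)*(3 - 5)/16)*(-12 + 3) = -(-95)*(-2)/16*(-9) = -19/16*10*(-9) = -95/8*(-9) = 855/8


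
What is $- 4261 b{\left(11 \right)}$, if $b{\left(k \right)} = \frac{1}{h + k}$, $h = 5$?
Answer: $- \frac{4261}{16} \approx -266.31$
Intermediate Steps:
$b{\left(k \right)} = \frac{1}{5 + k}$
$- 4261 b{\left(11 \right)} = - \frac{4261}{5 + 11} = - \frac{4261}{16}$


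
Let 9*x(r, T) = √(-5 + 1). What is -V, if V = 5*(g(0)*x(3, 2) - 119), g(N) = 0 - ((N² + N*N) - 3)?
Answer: 595 - 10*I/3 ≈ 595.0 - 3.3333*I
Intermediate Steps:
x(r, T) = 2*I/9 (x(r, T) = √(-5 + 1)/9 = √(-4)/9 = (2*I)/9 = 2*I/9)
g(N) = 3 - 2*N² (g(N) = 0 - ((N² + N²) - 3) = 0 - (2*N² - 3) = 0 - (-3 + 2*N²) = 0 + (3 - 2*N²) = 3 - 2*N²)
V = -595 + 10*I/3 (V = 5*((3 - 2*0²)*(2*I/9) - 119) = 5*((3 - 2*0)*(2*I/9) - 119) = 5*((3 + 0)*(2*I/9) - 119) = 5*(3*(2*I/9) - 119) = 5*(2*I/3 - 119) = 5*(-119 + 2*I/3) = -595 + 10*I/3 ≈ -595.0 + 3.3333*I)
-V = -(-595 + 10*I/3) = 595 - 10*I/3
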